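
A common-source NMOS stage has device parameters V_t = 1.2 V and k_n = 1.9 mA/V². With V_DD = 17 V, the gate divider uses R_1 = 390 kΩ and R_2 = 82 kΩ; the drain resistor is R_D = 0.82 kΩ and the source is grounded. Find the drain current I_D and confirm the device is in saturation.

I_D ≈ 2.9 mA

V_G = V_DD·R_2/(R_1+R_2) = 17×82/472 = 2.95 V. With the source grounded, V_GS = V_G = 2.95 V.
Assume saturation: I_D = (k_n/2)(V_GS − V_t)² = (1.9/2)×(2.95 − 1.2)² = 0.95×1.75² = 2.92 mA.
V_DS = V_DD − I_D·R_D = 17 − 2.92×0.82 = 14.6 V.
Saturation requires V_DS ≥ V_GS − V_t = 1.75 V; 14.6 ≥ 1.75 ✓.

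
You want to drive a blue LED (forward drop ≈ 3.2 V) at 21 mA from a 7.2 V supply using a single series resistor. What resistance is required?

R ≈ 0.19 kΩ

The resistor drops V_S − V_D = 7.2 − 3.2 = 4 V at 21 mA.
R = 4 V / 21 mA = 0.19 kΩ.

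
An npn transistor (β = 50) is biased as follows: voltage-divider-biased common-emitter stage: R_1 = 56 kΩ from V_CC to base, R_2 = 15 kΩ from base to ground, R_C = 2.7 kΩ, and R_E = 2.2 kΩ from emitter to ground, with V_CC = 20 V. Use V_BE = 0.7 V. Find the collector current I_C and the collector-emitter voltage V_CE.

Thevenize the base divider: V_Th = V_CC·R_2/(R_1+R_2) = 20×15/71 = 4.23 V, R_Th = R_1‖R_2 = 11.8 kΩ.
Base-emitter loop: V_Th = I_B·R_Th + V_BE + (β+1)I_B·R_E, so I_B = (4.23 − 0.7) / (11.8 + 51×2.2) = 0.0284 mA.
I_C = β·I_B = 50×0.0284 = 1.42 mA, and I_E = (β+1)I_B = 1.45 mA.
V_CE = V_CC − I_C·R_C − I_E·R_E = 20 − 1.42×2.7 − 1.45×2.2 = 13 V.
V_CE = 13 V > 0.2 V confirms active-region operation.

I_C ≈ 1.4 mA, V_CE ≈ 13 V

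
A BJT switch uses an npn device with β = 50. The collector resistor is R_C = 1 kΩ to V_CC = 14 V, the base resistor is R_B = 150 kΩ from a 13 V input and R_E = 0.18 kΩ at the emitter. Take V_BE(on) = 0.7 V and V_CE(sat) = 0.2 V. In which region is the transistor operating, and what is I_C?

Assume active. Base-emitter loop: I_B = (V_BB − V_BE)/(R_B + (β+1)R_E) = (13 − 0.7)/(150 + 51×0.18) = 0.0773 mA.
I_C = β·I_B = 50×0.0773 = 3.86 mA.
V_CE = V_CC − I_C·R_C − I_E·R_E = 14 − 3.86×1 − 3.94×0.18 = 9.43 V > V_CE(sat), so the active-region assumption holds.

active; I_C ≈ 3.9 mA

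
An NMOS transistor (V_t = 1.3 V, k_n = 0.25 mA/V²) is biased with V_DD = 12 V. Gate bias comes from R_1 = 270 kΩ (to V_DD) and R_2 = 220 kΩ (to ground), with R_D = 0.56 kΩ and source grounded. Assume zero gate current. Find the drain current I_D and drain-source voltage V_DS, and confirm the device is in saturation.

I_D ≈ 2.1 mA, V_DS ≈ 11 V

V_G = V_DD·R_2/(R_1+R_2) = 12×220/490 = 5.39 V. With the source grounded, V_GS = V_G = 5.39 V.
Assume saturation: I_D = (k_n/2)(V_GS − V_t)² = (0.25/2)×(5.39 − 1.3)² = 0.125×4.09² = 2.09 mA.
V_DS = V_DD − I_D·R_D = 12 − 2.09×0.56 = 10.8 V.
Saturation requires V_DS ≥ V_GS − V_t = 4.09 V; 10.8 ≥ 4.09 ✓.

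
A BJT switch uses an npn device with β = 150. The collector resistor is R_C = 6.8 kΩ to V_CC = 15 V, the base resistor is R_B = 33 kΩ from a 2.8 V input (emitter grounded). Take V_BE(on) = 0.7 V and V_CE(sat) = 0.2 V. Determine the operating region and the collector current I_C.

Assume active: I_B = (2.8 − 0.7)/33 = 0.0636 mA, giving I_C = β·I_B = 9.55 mA.
But then V_CE = 15 − 9.55×6.8 = -49.9 V < V_CE(sat) = 0.2 V — impossible in the active region.
So the transistor is saturated. With V_CE = 0.2 V, I_C = (V_CC − 0.2)/R_C = 14.8/6.8 = 2.18 mA.
Check: β·I_B = 9.55 mA > I_C = 2.18 mA, confirming saturation.

saturation; I_C ≈ 2.2 mA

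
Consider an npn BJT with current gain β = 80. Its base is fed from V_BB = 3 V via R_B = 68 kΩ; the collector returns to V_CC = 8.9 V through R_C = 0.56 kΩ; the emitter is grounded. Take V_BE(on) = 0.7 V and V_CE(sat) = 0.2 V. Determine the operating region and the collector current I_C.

Assume active. Base-emitter loop: I_B = (V_BB − V_BE)/R_B = (3 − 0.7)/68 = 0.0338 mA.
I_C = β·I_B = 80×0.0338 = 2.71 mA.
V_CE = V_CC − I_C·R_C = 8.9 − 2.71×0.56 = 7.38 V > V_CE(sat), so the active-region assumption holds.

active; I_C ≈ 2.7 mA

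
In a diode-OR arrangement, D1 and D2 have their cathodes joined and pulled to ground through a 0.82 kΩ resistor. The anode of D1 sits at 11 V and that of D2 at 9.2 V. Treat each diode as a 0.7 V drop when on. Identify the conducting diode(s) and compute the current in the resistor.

Only D1 conducts; I_R ≈ 13 mA

Assume both conduct. Then node N would need to be at both 11−0.7 = 10.3 V and 9.2−0.7 = 8.5 V, which is impossible.
Assume only D1 conducts: V_N = 11 − 0.7 = 10.3 V, so I_R = 10.3/0.82 = 12.6 mA.
Check D2: its anode-to-cathode voltage is 9.2 − 10.3 = -1.1 V < 0.7 V, so it is off. The assumption is consistent.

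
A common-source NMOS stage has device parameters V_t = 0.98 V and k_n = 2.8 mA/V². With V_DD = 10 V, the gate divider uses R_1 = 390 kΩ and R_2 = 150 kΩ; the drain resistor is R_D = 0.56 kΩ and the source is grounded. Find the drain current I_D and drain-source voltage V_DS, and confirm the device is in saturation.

V_G = V_DD·R_2/(R_1+R_2) = 10×150/540 = 2.78 V. With the source grounded, V_GS = V_G = 2.78 V.
Assume saturation: I_D = (k_n/2)(V_GS − V_t)² = (2.8/2)×(2.78 − 0.98)² = 1.4×1.8² = 4.52 mA.
V_DS = V_DD − I_D·R_D = 10 − 4.52×0.56 = 7.47 V.
Saturation requires V_DS ≥ V_GS − V_t = 1.8 V; 7.47 ≥ 1.8 ✓.

I_D ≈ 4.5 mA, V_DS ≈ 7.5 V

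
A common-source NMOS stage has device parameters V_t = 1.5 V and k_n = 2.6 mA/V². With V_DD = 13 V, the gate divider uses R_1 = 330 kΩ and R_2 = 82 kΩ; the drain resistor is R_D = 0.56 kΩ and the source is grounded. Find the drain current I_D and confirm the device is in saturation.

V_G = V_DD·R_2/(R_1+R_2) = 13×82/412 = 2.59 V. With the source grounded, V_GS = V_G = 2.59 V.
Assume saturation: I_D = (k_n/2)(V_GS − V_t)² = (2.6/2)×(2.59 − 1.5)² = 1.3×1.09² = 1.54 mA.
V_DS = V_DD − I_D·R_D = 13 − 1.54×0.56 = 12.1 V.
Saturation requires V_DS ≥ V_GS − V_t = 1.09 V; 12.1 ≥ 1.09 ✓.

I_D ≈ 1.5 mA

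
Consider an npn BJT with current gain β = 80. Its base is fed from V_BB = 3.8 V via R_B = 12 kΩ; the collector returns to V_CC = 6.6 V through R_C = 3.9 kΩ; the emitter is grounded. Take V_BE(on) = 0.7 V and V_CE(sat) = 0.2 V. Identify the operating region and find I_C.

Assume active: I_B = (3.8 − 0.7)/12 = 0.258 mA, giving I_C = β·I_B = 20.7 mA.
But then V_CE = 6.6 − 20.7×3.9 = -74 V < V_CE(sat) = 0.2 V — impossible in the active region.
So the transistor is saturated. With V_CE = 0.2 V, I_C = (V_CC − 0.2)/R_C = 6.4/3.9 = 1.64 mA.
Check: β·I_B = 20.7 mA > I_C = 1.64 mA, confirming saturation.

saturation; I_C ≈ 1.6 mA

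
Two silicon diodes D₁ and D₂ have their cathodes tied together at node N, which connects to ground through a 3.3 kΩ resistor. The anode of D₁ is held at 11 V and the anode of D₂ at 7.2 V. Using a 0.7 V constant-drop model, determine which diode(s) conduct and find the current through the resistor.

Only D₁ conducts; I_R ≈ 3.1 mA

Assume both conduct. Then node N would need to be at both 11−0.7 = 10.3 V and 7.2−0.7 = 6.5 V, which is impossible.
Assume only D₁ conducts: V_N = 11 − 0.7 = 10.3 V, so I_R = 10.3/3.3 = 3.12 mA.
Check D₂: its anode-to-cathode voltage is 7.2 − 10.3 = -3.1 V < 0.7 V, so it is off. The assumption is consistent.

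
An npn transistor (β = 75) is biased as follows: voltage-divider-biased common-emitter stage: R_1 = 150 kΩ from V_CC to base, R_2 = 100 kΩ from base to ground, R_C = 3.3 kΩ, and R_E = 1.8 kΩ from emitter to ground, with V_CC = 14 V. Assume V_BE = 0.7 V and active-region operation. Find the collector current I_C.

I_C ≈ 1.9 mA

Thevenize the base divider: V_Th = V_CC·R_2/(R_1+R_2) = 14×100/250 = 5.6 V, R_Th = R_1‖R_2 = 60 kΩ.
Base-emitter loop: V_Th = I_B·R_Th + V_BE + (β+1)I_B·R_E, so I_B = (5.6 − 0.7) / (60 + 76×1.8) = 0.0249 mA.
I_C = β·I_B = 75×0.0249 = 1.87 mA, and I_E = (β+1)I_B = 1.89 mA.
V_CE = V_CC − I_C·R_C − I_E·R_E = 14 − 1.87×3.3 − 1.89×1.8 = 4.43 V.
V_CE = 4.43 V > 0.2 V confirms active-region operation.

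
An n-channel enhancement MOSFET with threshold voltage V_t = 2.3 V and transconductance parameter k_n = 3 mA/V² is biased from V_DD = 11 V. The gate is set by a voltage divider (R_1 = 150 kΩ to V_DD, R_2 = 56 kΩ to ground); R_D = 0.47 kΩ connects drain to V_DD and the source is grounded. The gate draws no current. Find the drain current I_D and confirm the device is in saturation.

I_D ≈ 0.71 mA

V_G = V_DD·R_2/(R_1+R_2) = 11×56/206 = 2.99 V. With the source grounded, V_GS = V_G = 2.99 V.
Assume saturation: I_D = (k_n/2)(V_GS − V_t)² = (3/2)×(2.99 − 2.3)² = 1.5×0.69² = 0.715 mA.
V_DS = V_DD − I_D·R_D = 11 − 0.715×0.47 = 10.7 V.
Saturation requires V_DS ≥ V_GS − V_t = 0.69 V; 10.7 ≥ 0.69 ✓.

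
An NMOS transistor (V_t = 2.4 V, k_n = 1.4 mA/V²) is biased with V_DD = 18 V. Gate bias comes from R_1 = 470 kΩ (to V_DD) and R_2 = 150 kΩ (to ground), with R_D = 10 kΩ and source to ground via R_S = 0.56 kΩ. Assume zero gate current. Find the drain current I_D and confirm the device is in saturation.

V_G = V_DD·R_2/(R_1+R_2) = 18×150/620 = 4.35 V.
Assume saturation: I_D = (k_n/2)(V_GS − V_t)² with V_GS = V_G − I_D·R_S = 4.35 − 0.56·I_D.
Substituting gives 0.22·I_D² − 2.53·I_D + 2.67 = 0, with roots I_D = 1.18 or 10.4 mA.
The root I_D = 10.4 mA gives V_GS = -1.45 V ≤ V_t, so take I_D = 1.18 mA.
Then V_GS = 3.7 V and V_DS = V_DD − I_D(R_D+R_S) = 18 − 1.18×10.6 = 5.58 V.
Saturation requires V_DS ≥ V_GS − V_t = 1.3 V; 5.58 ≥ 1.3 ✓.

I_D ≈ 1.2 mA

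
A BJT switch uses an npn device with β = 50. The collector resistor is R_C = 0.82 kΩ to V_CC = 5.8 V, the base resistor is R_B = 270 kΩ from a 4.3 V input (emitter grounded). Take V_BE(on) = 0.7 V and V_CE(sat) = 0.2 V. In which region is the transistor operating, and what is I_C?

active; I_C ≈ 0.67 mA

Assume active. Base-emitter loop: I_B = (V_BB − V_BE)/R_B = (4.3 − 0.7)/270 = 0.0133 mA.
I_C = β·I_B = 50×0.0133 = 0.667 mA.
V_CE = V_CC − I_C·R_C = 5.8 − 0.667×0.82 = 5.25 V > V_CE(sat), so the active-region assumption holds.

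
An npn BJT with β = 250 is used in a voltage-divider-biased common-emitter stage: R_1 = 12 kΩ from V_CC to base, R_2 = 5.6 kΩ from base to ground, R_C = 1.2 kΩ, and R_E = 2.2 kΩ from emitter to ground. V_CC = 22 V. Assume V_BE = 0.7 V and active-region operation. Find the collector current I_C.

I_C ≈ 2.8 mA

Thevenize the base divider: V_Th = V_CC·R_2/(R_1+R_2) = 22×5.6/17.6 = 7 V, R_Th = R_1‖R_2 = 3.82 kΩ.
Base-emitter loop: V_Th = I_B·R_Th + V_BE + (β+1)I_B·R_E, so I_B = (7 − 0.7) / (3.82 + 251×2.2) = 0.0113 mA.
I_C = β·I_B = 250×0.0113 = 2.83 mA, and I_E = (β+1)I_B = 2.84 mA.
V_CE = V_CC − I_C·R_C − I_E·R_E = 22 − 2.83×1.2 − 2.84×2.2 = 12.3 V.
V_CE = 12.3 V > 0.2 V confirms active-region operation.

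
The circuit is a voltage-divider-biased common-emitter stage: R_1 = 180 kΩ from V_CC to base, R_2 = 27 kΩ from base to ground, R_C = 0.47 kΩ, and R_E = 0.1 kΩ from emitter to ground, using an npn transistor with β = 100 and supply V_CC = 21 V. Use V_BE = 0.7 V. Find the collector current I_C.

I_C ≈ 6.1 mA

Thevenize the base divider: V_Th = V_CC·R_2/(R_1+R_2) = 21×27/207 = 2.74 V, R_Th = R_1‖R_2 = 23.5 kΩ.
Base-emitter loop: V_Th = I_B·R_Th + V_BE + (β+1)I_B·R_E, so I_B = (2.74 − 0.7) / (23.5 + 101×0.1) = 0.0607 mA.
I_C = β·I_B = 100×0.0607 = 6.07 mA, and I_E = (β+1)I_B = 6.13 mA.
V_CE = V_CC − I_C·R_C − I_E·R_E = 21 − 6.07×0.47 − 6.13×0.1 = 17.5 V.
V_CE = 17.5 V > 0.2 V confirms active-region operation.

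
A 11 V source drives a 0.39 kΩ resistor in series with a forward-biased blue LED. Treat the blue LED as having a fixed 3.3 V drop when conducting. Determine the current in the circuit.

I ≈ 20 mA

KVL around the loop: 11 = V_D + I·R = 3.3 + I × 0.39 kΩ.
So I = (11 − 3.3) / 0.39 kΩ = 7.7 / 0.39 = 19.7 mA.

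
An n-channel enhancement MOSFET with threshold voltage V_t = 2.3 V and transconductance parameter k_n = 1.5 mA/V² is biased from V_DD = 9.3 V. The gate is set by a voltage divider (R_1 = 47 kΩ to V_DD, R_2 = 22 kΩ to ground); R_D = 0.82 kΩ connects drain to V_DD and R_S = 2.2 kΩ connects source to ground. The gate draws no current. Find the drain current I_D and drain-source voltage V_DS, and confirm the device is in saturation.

I_D ≈ 0.12 mA, V_DS ≈ 8.9 V

V_G = V_DD·R_2/(R_1+R_2) = 9.3×22/69 = 2.97 V.
Assume saturation: I_D = (k_n/2)(V_GS − V_t)² with V_GS = V_G − I_D·R_S = 2.97 − 2.2·I_D.
Substituting gives 3.63·I_D² − 3.2·I_D + 0.332 = 0, with roots I_D = 0.12 or 0.76 mA.
The root I_D = 0.76 mA gives V_GS = 1.29 V ≤ V_t, so take I_D = 0.12 mA.
Then V_GS = 2.7 V and V_DS = V_DD − I_D(R_D+R_S) = 9.3 − 0.12×3.02 = 8.94 V.
Saturation requires V_DS ≥ V_GS − V_t = 0.401 V; 8.94 ≥ 0.401 ✓.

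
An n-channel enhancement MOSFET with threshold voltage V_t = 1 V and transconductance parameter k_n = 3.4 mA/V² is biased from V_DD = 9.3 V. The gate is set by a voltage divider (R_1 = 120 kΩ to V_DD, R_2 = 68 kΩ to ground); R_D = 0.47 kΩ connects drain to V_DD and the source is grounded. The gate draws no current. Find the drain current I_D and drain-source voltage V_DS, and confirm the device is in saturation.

I_D ≈ 9.5 mA, V_DS ≈ 4.8 V

V_G = V_DD·R_2/(R_1+R_2) = 9.3×68/188 = 3.36 V. With the source grounded, V_GS = V_G = 3.36 V.
Assume saturation: I_D = (k_n/2)(V_GS − V_t)² = (3.4/2)×(3.36 − 1)² = 1.7×2.36² = 9.5 mA.
V_DS = V_DD − I_D·R_D = 9.3 − 9.5×0.47 = 4.84 V.
Saturation requires V_DS ≥ V_GS − V_t = 2.36 V; 4.84 ≥ 2.36 ✓.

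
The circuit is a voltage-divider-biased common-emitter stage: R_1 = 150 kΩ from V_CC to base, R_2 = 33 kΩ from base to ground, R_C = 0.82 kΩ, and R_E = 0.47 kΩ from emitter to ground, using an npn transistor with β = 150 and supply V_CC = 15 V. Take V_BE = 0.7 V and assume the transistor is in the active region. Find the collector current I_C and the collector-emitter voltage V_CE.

I_C ≈ 3.1 mA, V_CE ≈ 11 V

Thevenize the base divider: V_Th = V_CC·R_2/(R_1+R_2) = 15×33/183 = 2.7 V, R_Th = R_1‖R_2 = 27 kΩ.
Base-emitter loop: V_Th = I_B·R_Th + V_BE + (β+1)I_B·R_E, so I_B = (2.7 − 0.7) / (27 + 151×0.47) = 0.0205 mA.
I_C = β·I_B = 150×0.0205 = 3.07 mA, and I_E = (β+1)I_B = 3.09 mA.
V_CE = V_CC − I_C·R_C − I_E·R_E = 15 − 3.07×0.82 − 3.09×0.47 = 11 V.
V_CE = 11 V > 0.2 V confirms active-region operation.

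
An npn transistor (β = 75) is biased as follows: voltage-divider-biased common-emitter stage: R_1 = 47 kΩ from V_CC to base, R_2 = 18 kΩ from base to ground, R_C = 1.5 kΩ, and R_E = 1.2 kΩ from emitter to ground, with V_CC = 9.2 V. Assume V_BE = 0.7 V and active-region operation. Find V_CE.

Thevenize the base divider: V_Th = V_CC·R_2/(R_1+R_2) = 9.2×18/65 = 2.55 V, R_Th = R_1‖R_2 = 13 kΩ.
Base-emitter loop: V_Th = I_B·R_Th + V_BE + (β+1)I_B·R_E, so I_B = (2.55 − 0.7) / (13 + 76×1.2) = 0.0177 mA.
I_C = β·I_B = 75×0.0177 = 1.33 mA, and I_E = (β+1)I_B = 1.35 mA.
V_CE = V_CC − I_C·R_C − I_E·R_E = 9.2 − 1.33×1.5 − 1.35×1.2 = 5.59 V.
V_CE = 5.59 V > 0.2 V confirms active-region operation.

V_CE ≈ 5.6 V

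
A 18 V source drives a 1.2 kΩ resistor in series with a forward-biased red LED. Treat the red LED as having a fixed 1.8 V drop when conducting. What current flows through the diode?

KVL around the loop: 18 = V_D + I·R = 1.8 + I × 1.2 kΩ.
So I = (18 − 1.8) / 1.2 kΩ = 16.2 / 1.2 = 13.5 mA.

I ≈ 14 mA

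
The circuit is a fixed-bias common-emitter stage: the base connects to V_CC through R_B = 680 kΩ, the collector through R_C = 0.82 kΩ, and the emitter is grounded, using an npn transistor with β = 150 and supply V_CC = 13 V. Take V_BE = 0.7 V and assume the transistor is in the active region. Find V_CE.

V_CE ≈ 11 V

Base loop: V_CC = I_B·R_B + V_BE, so I_B = (13 − 0.7)/680 kΩ = 0.0181 mA.
In the active region I_C = β·I_B = 150 × 0.0181 = 2.71 mA.
Collector loop: V_CE = V_CC − I_C·R_C = 13 − 2.71×0.82 = 10.8 V.
Since V_CE = 10.8 V > V_CE(sat) ≈ 0.2 V, the transistor is in the active region as assumed.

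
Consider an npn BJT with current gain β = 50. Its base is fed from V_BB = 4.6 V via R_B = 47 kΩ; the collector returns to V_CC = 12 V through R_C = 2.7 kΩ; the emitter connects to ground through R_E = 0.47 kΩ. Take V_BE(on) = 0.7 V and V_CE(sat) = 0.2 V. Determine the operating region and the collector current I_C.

Assume active. Base-emitter loop: I_B = (V_BB − V_BE)/(R_B + (β+1)R_E) = (4.6 − 0.7)/(47 + 51×0.47) = 0.055 mA.
I_C = β·I_B = 50×0.055 = 2.75 mA.
V_CE = V_CC − I_C·R_C − I_E·R_E = 12 − 2.75×2.7 − 2.8×0.47 = 3.26 V > V_CE(sat), so the active-region assumption holds.

active; I_C ≈ 2.7 mA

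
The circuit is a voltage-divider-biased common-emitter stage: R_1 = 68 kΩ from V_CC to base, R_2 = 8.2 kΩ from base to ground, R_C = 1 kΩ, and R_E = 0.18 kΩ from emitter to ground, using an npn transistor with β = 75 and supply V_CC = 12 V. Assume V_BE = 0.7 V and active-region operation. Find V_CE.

Thevenize the base divider: V_Th = V_CC·R_2/(R_1+R_2) = 12×8.2/76.2 = 1.29 V, R_Th = R_1‖R_2 = 7.32 kΩ.
Base-emitter loop: V_Th = I_B·R_Th + V_BE + (β+1)I_B·R_E, so I_B = (1.29 − 0.7) / (7.32 + 76×0.18) = 0.0282 mA.
I_C = β·I_B = 75×0.0282 = 2.11 mA, and I_E = (β+1)I_B = 2.14 mA.
V_CE = V_CC − I_C·R_C − I_E·R_E = 12 − 2.11×1 − 2.14×0.18 = 9.5 V.
V_CE = 9.5 V > 0.2 V confirms active-region operation.

V_CE ≈ 9.5 V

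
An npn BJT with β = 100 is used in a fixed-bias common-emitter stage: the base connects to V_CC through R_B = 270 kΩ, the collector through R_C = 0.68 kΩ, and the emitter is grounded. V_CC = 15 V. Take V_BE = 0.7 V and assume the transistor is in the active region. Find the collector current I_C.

Base loop: V_CC = I_B·R_B + V_BE, so I_B = (15 − 0.7)/270 kΩ = 0.053 mA.
In the active region I_C = β·I_B = 100 × 0.053 = 5.3 mA.
Collector loop: V_CE = V_CC − I_C·R_C = 15 − 5.3×0.68 = 11.4 V.
Since V_CE = 11.4 V > V_CE(sat) ≈ 0.2 V, the transistor is in the active region as assumed.

I_C ≈ 5.3 mA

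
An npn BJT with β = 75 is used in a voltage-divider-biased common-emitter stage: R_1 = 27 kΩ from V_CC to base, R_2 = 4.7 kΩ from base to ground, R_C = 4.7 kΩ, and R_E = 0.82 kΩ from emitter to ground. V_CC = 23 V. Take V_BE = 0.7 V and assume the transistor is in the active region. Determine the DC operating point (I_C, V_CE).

I_C ≈ 3.1 mA, V_CE ≈ 6 V

Thevenize the base divider: V_Th = V_CC·R_2/(R_1+R_2) = 23×4.7/31.7 = 3.41 V, R_Th = R_1‖R_2 = 4 kΩ.
Base-emitter loop: V_Th = I_B·R_Th + V_BE + (β+1)I_B·R_E, so I_B = (3.41 − 0.7) / (4 + 76×0.82) = 0.0409 mA.
I_C = β·I_B = 75×0.0409 = 3.06 mA, and I_E = (β+1)I_B = 3.11 mA.
V_CE = V_CC − I_C·R_C − I_E·R_E = 23 − 3.06×4.7 − 3.11×0.82 = 6.05 V.
V_CE = 6.05 V > 0.2 V confirms active-region operation.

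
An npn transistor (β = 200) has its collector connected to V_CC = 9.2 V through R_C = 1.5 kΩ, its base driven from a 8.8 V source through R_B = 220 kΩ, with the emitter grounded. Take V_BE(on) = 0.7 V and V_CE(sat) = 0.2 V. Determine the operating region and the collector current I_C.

saturation; I_C ≈ 6 mA

Assume active: I_B = (8.8 − 0.7)/220 = 0.0368 mA, giving I_C = β·I_B = 7.36 mA.
But then V_CE = 9.2 − 7.36×1.5 = -1.85 V < V_CE(sat) = 0.2 V — impossible in the active region.
So the transistor is saturated. With V_CE = 0.2 V, I_C = (V_CC − 0.2)/R_C = 9/1.5 = 6 mA.
Check: β·I_B = 7.36 mA > I_C = 6 mA, confirming saturation.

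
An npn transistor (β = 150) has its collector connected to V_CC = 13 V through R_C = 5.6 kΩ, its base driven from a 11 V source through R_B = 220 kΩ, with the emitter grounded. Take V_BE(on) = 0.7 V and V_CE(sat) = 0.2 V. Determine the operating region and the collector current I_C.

saturation; I_C ≈ 2.3 mA

Assume active: I_B = (11 − 0.7)/220 = 0.0468 mA, giving I_C = β·I_B = 7.02 mA.
But then V_CE = 13 − 7.02×5.6 = -26.3 V < V_CE(sat) = 0.2 V — impossible in the active region.
So the transistor is saturated. With V_CE = 0.2 V, I_C = (V_CC − 0.2)/R_C = 12.8/5.6 = 2.29 mA.
Check: β·I_B = 7.02 mA > I_C = 2.29 mA, confirming saturation.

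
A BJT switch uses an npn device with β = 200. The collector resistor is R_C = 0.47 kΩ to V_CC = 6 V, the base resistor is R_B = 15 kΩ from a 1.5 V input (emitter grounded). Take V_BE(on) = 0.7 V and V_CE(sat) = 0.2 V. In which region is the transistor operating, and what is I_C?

Assume active. Base-emitter loop: I_B = (V_BB − V_BE)/R_B = (1.5 − 0.7)/15 = 0.0533 mA.
I_C = β·I_B = 200×0.0533 = 10.7 mA.
V_CE = V_CC − I_C·R_C = 6 − 10.7×0.47 = 0.987 V > V_CE(sat), so the active-region assumption holds.

active; I_C ≈ 11 mA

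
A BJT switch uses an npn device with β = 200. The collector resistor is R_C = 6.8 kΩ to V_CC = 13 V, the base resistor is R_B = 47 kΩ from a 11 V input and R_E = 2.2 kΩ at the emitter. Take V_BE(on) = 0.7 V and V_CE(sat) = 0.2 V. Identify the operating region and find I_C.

saturation; I_C ≈ 1.4 mA

Assume active: I_B = (11 − 0.7)/(47 + 201×2.2) = 0.0211 mA, I_C = β·I_B = 4.21 mA.
Then V_CE = 13 − 4.21×6.8 − 4.23×2.2 = -24.9 V < 0.2 V — the active assumption fails.
Re-solve with V_CE = 0.2 V. KCL at the emitter: V_E/R_E = (V_BB−0.7−V_E)/R_B + (V_CC−0.2−V_E)/R_C, giving V_E = 3.37 V.
I_C = (V_CC − 0.2 − V_E)/R_C = (12.8 − 3.37)/6.8 = 1.39 mA.
Check: I_B = (10.3 − 3.37)/47 = 0.147 mA, and β·I_B = 29.5 mA > I_C, confirming saturation.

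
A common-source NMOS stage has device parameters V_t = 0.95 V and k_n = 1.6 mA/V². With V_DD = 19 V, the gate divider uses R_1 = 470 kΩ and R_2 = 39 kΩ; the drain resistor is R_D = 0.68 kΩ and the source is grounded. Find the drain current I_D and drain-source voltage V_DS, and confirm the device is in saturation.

I_D ≈ 0.2 mA, V_DS ≈ 19 V

V_G = V_DD·R_2/(R_1+R_2) = 19×39/509 = 1.46 V. With the source grounded, V_GS = V_G = 1.46 V.
Assume saturation: I_D = (k_n/2)(V_GS − V_t)² = (1.6/2)×(1.46 − 0.95)² = 0.8×0.506² = 0.205 mA.
V_DS = V_DD − I_D·R_D = 19 − 0.205×0.68 = 18.9 V.
Saturation requires V_DS ≥ V_GS − V_t = 0.506 V; 18.9 ≥ 0.506 ✓.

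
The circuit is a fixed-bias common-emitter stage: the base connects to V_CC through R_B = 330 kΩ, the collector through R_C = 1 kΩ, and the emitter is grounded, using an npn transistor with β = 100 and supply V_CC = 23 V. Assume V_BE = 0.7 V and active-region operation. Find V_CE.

V_CE ≈ 16 V

Base loop: V_CC = I_B·R_B + V_BE, so I_B = (23 − 0.7)/330 kΩ = 0.0676 mA.
In the active region I_C = β·I_B = 100 × 0.0676 = 6.76 mA.
Collector loop: V_CE = V_CC − I_C·R_C = 23 − 6.76×1 = 16.2 V.
Since V_CE = 16.2 V > V_CE(sat) ≈ 0.2 V, the transistor is in the active region as assumed.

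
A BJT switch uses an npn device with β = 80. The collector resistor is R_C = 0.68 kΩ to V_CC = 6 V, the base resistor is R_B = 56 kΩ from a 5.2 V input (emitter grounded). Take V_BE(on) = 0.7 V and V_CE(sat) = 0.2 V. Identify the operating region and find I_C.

active; I_C ≈ 6.4 mA

Assume active. Base-emitter loop: I_B = (V_BB − V_BE)/R_B = (5.2 − 0.7)/56 = 0.0804 mA.
I_C = β·I_B = 80×0.0804 = 6.43 mA.
V_CE = V_CC − I_C·R_C = 6 − 6.43×0.68 = 1.63 V > V_CE(sat), so the active-region assumption holds.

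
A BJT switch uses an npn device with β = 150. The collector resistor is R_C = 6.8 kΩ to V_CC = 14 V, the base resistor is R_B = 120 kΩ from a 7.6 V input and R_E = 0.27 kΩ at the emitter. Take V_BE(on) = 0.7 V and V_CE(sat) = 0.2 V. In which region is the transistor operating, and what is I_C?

Assume active: I_B = (7.6 − 0.7)/(120 + 151×0.27) = 0.0429 mA, I_C = β·I_B = 6.44 mA.
Then V_CE = 14 − 6.44×6.8 − 6.48×0.27 = -31.5 V < 0.2 V — the active assumption fails.
Re-solve with V_CE = 0.2 V. KCL at the emitter: V_E/R_E = (V_BB−0.7−V_E)/R_B + (V_CC−0.2−V_E)/R_C, giving V_E = 0.541 V.
I_C = (V_CC − 0.2 − V_E)/R_C = (13.8 − 0.541)/6.8 = 1.95 mA.
Check: I_B = (6.9 − 0.541)/120 = 0.053 mA, and β·I_B = 7.95 mA > I_C, confirming saturation.

saturation; I_C ≈ 1.9 mA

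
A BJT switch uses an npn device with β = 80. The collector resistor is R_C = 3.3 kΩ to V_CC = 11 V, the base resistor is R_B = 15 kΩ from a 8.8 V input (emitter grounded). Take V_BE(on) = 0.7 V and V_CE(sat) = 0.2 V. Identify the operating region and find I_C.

Assume active: I_B = (8.8 − 0.7)/15 = 0.54 mA, giving I_C = β·I_B = 43.2 mA.
But then V_CE = 11 − 43.2×3.3 = -132 V < V_CE(sat) = 0.2 V — impossible in the active region.
So the transistor is saturated. With V_CE = 0.2 V, I_C = (V_CC − 0.2)/R_C = 10.8/3.3 = 3.27 mA.
Check: β·I_B = 43.2 mA > I_C = 3.27 mA, confirming saturation.

saturation; I_C ≈ 3.3 mA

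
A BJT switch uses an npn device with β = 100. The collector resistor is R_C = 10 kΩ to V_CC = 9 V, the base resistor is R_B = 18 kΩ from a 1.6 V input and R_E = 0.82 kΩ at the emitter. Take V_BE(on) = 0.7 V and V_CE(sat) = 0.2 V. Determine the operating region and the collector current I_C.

Assume active: I_B = (1.6 − 0.7)/(18 + 101×0.82) = 0.00893 mA, I_C = β·I_B = 0.893 mA.
Then V_CE = 9 − 0.893×10 − 0.902×0.82 = -0.666 V < 0.2 V — the active assumption fails.
Re-solve with V_CE = 0.2 V. KCL at the emitter: V_E/R_E = (V_BB−0.7−V_E)/R_B + (V_CC−0.2−V_E)/R_C, giving V_E = 0.676 V.
I_C = (V_CC − 0.2 − V_E)/R_C = (8.8 − 0.676)/10 = 0.812 mA.
Check: I_B = (0.9 − 0.676)/18 = 0.0124 mA, and β·I_B = 1.24 mA > I_C, confirming saturation.

saturation; I_C ≈ 0.81 mA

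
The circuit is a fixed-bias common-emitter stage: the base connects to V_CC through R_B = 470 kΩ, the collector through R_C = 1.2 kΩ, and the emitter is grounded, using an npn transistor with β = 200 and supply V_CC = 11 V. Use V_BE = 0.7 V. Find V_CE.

Base loop: V_CC = I_B·R_B + V_BE, so I_B = (11 − 0.7)/470 kΩ = 0.0219 mA.
In the active region I_C = β·I_B = 200 × 0.0219 = 4.38 mA.
Collector loop: V_CE = V_CC − I_C·R_C = 11 − 4.38×1.2 = 5.74 V.
Since V_CE = 5.74 V > V_CE(sat) ≈ 0.2 V, the transistor is in the active region as assumed.

V_CE ≈ 5.7 V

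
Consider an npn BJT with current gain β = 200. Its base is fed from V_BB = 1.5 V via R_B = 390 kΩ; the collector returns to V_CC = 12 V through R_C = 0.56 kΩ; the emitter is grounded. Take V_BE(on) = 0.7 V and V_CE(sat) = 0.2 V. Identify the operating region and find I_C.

Assume active. Base-emitter loop: I_B = (V_BB − V_BE)/R_B = (1.5 − 0.7)/390 = 0.00205 mA.
I_C = β·I_B = 200×0.00205 = 0.41 mA.
V_CE = V_CC − I_C·R_C = 12 − 0.41×0.56 = 11.8 V > V_CE(sat), so the active-region assumption holds.

active; I_C ≈ 0.41 mA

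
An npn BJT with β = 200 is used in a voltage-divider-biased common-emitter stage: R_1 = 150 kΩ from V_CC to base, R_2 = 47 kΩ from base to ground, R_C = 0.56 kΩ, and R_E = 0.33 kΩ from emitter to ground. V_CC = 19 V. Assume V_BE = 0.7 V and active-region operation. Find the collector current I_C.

I_C ≈ 7.5 mA

Thevenize the base divider: V_Th = V_CC·R_2/(R_1+R_2) = 19×47/197 = 4.53 V, R_Th = R_1‖R_2 = 35.8 kΩ.
Base-emitter loop: V_Th = I_B·R_Th + V_BE + (β+1)I_B·R_E, so I_B = (4.53 − 0.7) / (35.8 + 201×0.33) = 0.0375 mA.
I_C = β·I_B = 200×0.0375 = 7.51 mA, and I_E = (β+1)I_B = 7.54 mA.
V_CE = V_CC − I_C·R_C − I_E·R_E = 19 − 7.51×0.56 − 7.54×0.33 = 12.3 V.
V_CE = 12.3 V > 0.2 V confirms active-region operation.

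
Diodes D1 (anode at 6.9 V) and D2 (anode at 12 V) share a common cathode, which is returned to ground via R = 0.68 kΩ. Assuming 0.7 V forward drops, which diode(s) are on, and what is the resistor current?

Assume both conduct. Then node N would need to be at both 6.9−0.7 = 6.2 V and 12−0.7 = 11.3 V, which is impossible.
Assume only D2 conducts: V_N = 12 − 0.7 = 11.3 V, so I_R = 11.3/0.68 = 16.6 mA.
Check D1: its anode-to-cathode voltage is 6.9 − 11.3 = -4.4 V < 0.7 V, so it is off. The assumption is consistent.

Only D2 conducts; I_R ≈ 17 mA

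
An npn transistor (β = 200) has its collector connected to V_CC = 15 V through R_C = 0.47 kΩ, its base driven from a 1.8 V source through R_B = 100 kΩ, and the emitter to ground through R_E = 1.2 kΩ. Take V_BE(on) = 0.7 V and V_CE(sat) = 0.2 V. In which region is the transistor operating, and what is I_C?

Assume active. Base-emitter loop: I_B = (V_BB − V_BE)/(R_B + (β+1)R_E) = (1.8 − 0.7)/(100 + 201×1.2) = 0.00322 mA.
I_C = β·I_B = 200×0.00322 = 0.645 mA.
V_CE = V_CC − I_C·R_C − I_E·R_E = 15 − 0.645×0.47 − 0.648×1.2 = 13.9 V > V_CE(sat), so the active-region assumption holds.

active; I_C ≈ 0.64 mA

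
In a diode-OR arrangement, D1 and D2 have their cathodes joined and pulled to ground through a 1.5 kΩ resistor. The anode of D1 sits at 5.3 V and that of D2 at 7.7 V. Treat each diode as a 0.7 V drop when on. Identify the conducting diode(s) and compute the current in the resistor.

Assume both conduct. Then node N would need to be at both 5.3−0.7 = 4.6 V and 7.7−0.7 = 7 V, which is impossible.
Assume only D2 conducts: V_N = 7.7 − 0.7 = 7 V, so I_R = 7/1.5 = 4.67 mA.
Check D1: its anode-to-cathode voltage is 5.3 − 7 = -1.7 V < 0.7 V, so it is off. The assumption is consistent.

Only D2 conducts; I_R ≈ 4.7 mA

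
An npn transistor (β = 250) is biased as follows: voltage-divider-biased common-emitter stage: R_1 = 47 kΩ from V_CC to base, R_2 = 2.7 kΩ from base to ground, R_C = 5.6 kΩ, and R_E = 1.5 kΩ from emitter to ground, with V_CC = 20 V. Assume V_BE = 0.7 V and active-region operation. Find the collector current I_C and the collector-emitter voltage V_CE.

Thevenize the base divider: V_Th = V_CC·R_2/(R_1+R_2) = 20×2.7/49.7 = 1.09 V, R_Th = R_1‖R_2 = 2.55 kΩ.
Base-emitter loop: V_Th = I_B·R_Th + V_BE + (β+1)I_B·R_E, so I_B = (1.09 − 0.7) / (2.55 + 251×1.5) = 0.00102 mA.
I_C = β·I_B = 250×0.00102 = 0.255 mA, and I_E = (β+1)I_B = 0.256 mA.
V_CE = V_CC − I_C·R_C − I_E·R_E = 20 − 0.255×5.6 − 0.256×1.5 = 18.2 V.
V_CE = 18.2 V > 0.2 V confirms active-region operation.

I_C ≈ 0.25 mA, V_CE ≈ 18 V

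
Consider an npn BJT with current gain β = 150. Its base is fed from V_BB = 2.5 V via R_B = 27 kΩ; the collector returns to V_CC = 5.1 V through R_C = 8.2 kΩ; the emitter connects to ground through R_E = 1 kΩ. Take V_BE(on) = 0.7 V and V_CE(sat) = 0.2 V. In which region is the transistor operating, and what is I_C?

Assume active: I_B = (2.5 − 0.7)/(27 + 151×1) = 0.0101 mA, I_C = β·I_B = 1.52 mA.
Then V_CE = 5.1 − 1.52×8.2 − 1.53×1 = -8.87 V < 0.2 V — the active assumption fails.
Re-solve with V_CE = 0.2 V. KCL at the emitter: V_E/R_E = (V_BB−0.7−V_E)/R_B + (V_CC−0.2−V_E)/R_C, giving V_E = 0.573 V.
I_C = (V_CC − 0.2 − V_E)/R_C = (4.9 − 0.573)/8.2 = 0.528 mA.
Check: I_B = (1.8 − 0.573)/27 = 0.0454 mA, and β·I_B = 6.82 mA > I_C, confirming saturation.

saturation; I_C ≈ 0.53 mA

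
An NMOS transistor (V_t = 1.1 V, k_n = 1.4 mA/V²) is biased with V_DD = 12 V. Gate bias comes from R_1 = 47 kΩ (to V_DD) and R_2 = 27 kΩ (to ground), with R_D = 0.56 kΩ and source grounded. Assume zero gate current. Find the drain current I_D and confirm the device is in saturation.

V_G = V_DD·R_2/(R_1+R_2) = 12×27/74 = 4.38 V. With the source grounded, V_GS = V_G = 4.38 V.
Assume saturation: I_D = (k_n/2)(V_GS − V_t)² = (1.4/2)×(4.38 − 1.1)² = 0.7×3.28² = 7.52 mA.
V_DS = V_DD − I_D·R_D = 12 − 7.52×0.56 = 7.79 V.
Saturation requires V_DS ≥ V_GS − V_t = 3.28 V; 7.79 ≥ 3.28 ✓.

I_D ≈ 7.5 mA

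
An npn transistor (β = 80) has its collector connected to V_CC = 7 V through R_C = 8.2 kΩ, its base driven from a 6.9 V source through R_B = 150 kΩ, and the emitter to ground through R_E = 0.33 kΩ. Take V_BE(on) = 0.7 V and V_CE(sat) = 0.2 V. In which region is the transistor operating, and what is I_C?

Assume active: I_B = (6.9 − 0.7)/(150 + 81×0.33) = 0.0351 mA, I_C = β·I_B = 2.81 mA.
Then V_CE = 7 − 2.81×8.2 − 2.84×0.33 = -17 V < 0.2 V — the active assumption fails.
Re-solve with V_CE = 0.2 V. KCL at the emitter: V_E/R_E = (V_BB−0.7−V_E)/R_B + (V_CC−0.2−V_E)/R_C, giving V_E = 0.276 V.
I_C = (V_CC − 0.2 − V_E)/R_C = (6.8 − 0.276)/8.2 = 0.796 mA.
Check: I_B = (6.2 − 0.276)/150 = 0.0395 mA, and β·I_B = 3.16 mA > I_C, confirming saturation.

saturation; I_C ≈ 0.8 mA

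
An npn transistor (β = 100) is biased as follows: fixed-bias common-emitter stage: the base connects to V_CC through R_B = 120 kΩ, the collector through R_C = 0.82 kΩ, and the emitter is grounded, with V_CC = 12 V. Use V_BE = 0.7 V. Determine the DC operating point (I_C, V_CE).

Base loop: V_CC = I_B·R_B + V_BE, so I_B = (12 − 0.7)/120 kΩ = 0.0942 mA.
In the active region I_C = β·I_B = 100 × 0.0942 = 9.42 mA.
Collector loop: V_CE = V_CC − I_C·R_C = 12 − 9.42×0.82 = 4.28 V.
Since V_CE = 4.28 V > V_CE(sat) ≈ 0.2 V, the transistor is in the active region as assumed.

I_C ≈ 9.4 mA, V_CE ≈ 4.3 V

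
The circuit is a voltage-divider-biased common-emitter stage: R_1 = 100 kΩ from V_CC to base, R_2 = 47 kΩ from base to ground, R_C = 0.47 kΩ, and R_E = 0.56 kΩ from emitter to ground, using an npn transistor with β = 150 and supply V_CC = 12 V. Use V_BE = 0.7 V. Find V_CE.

Thevenize the base divider: V_Th = V_CC·R_2/(R_1+R_2) = 12×47/147 = 3.84 V, R_Th = R_1‖R_2 = 32 kΩ.
Base-emitter loop: V_Th = I_B·R_Th + V_BE + (β+1)I_B·R_E, so I_B = (3.84 − 0.7) / (32 + 151×0.56) = 0.0269 mA.
I_C = β·I_B = 150×0.0269 = 4.04 mA, and I_E = (β+1)I_B = 4.06 mA.
V_CE = V_CC − I_C·R_C − I_E·R_E = 12 − 4.04×0.47 − 4.06×0.56 = 7.83 V.
V_CE = 7.83 V > 0.2 V confirms active-region operation.

V_CE ≈ 7.8 V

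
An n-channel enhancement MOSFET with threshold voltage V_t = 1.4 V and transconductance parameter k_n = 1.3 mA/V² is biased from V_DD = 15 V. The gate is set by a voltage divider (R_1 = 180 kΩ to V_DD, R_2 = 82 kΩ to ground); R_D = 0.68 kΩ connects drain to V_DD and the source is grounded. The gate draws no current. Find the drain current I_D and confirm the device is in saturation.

I_D ≈ 7.1 mA

V_G = V_DD·R_2/(R_1+R_2) = 15×82/262 = 4.69 V. With the source grounded, V_GS = V_G = 4.69 V.
Assume saturation: I_D = (k_n/2)(V_GS − V_t)² = (1.3/2)×(4.69 − 1.4)² = 0.65×3.29² = 7.06 mA.
V_DS = V_DD − I_D·R_D = 15 − 7.06×0.68 = 10.2 V.
Saturation requires V_DS ≥ V_GS − V_t = 3.29 V; 10.2 ≥ 3.29 ✓.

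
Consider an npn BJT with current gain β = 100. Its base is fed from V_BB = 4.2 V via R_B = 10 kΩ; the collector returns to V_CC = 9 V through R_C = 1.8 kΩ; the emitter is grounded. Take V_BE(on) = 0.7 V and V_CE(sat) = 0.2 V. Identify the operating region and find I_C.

Assume active: I_B = (4.2 − 0.7)/10 = 0.35 mA, giving I_C = β·I_B = 35 mA.
But then V_CE = 9 − 35×1.8 = -54 V < V_CE(sat) = 0.2 V — impossible in the active region.
So the transistor is saturated. With V_CE = 0.2 V, I_C = (V_CC − 0.2)/R_C = 8.8/1.8 = 4.89 mA.
Check: β·I_B = 35 mA > I_C = 4.89 mA, confirming saturation.

saturation; I_C ≈ 4.9 mA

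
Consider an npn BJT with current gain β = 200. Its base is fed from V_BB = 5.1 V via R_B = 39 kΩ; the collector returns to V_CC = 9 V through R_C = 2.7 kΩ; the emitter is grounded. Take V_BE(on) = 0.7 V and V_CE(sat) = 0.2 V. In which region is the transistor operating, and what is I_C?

saturation; I_C ≈ 3.3 mA

Assume active: I_B = (5.1 − 0.7)/39 = 0.113 mA, giving I_C = β·I_B = 22.6 mA.
But then V_CE = 9 − 22.6×2.7 = -51.9 V < V_CE(sat) = 0.2 V — impossible in the active region.
So the transistor is saturated. With V_CE = 0.2 V, I_C = (V_CC − 0.2)/R_C = 8.8/2.7 = 3.26 mA.
Check: β·I_B = 22.6 mA > I_C = 3.26 mA, confirming saturation.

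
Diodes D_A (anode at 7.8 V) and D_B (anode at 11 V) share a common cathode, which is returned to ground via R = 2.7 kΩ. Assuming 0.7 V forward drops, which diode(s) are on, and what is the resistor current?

Assume both conduct. Then node N would need to be at both 7.8−0.7 = 7.1 V and 11−0.7 = 10.3 V, which is impossible.
Assume only D_B conducts: V_N = 11 − 0.7 = 10.3 V, so I_R = 10.3/2.7 = 3.81 mA.
Check D_A: its anode-to-cathode voltage is 7.8 − 10.3 = -2.5 V < 0.7 V, so it is off. The assumption is consistent.

Only D_B conducts; I_R ≈ 3.8 mA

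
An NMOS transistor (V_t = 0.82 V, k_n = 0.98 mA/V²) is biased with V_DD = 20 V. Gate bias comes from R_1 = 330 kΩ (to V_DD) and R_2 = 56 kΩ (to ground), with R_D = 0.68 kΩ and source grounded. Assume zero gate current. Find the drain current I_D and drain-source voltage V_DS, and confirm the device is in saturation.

I_D ≈ 2.1 mA, V_DS ≈ 19 V

V_G = V_DD·R_2/(R_1+R_2) = 20×56/386 = 2.9 V. With the source grounded, V_GS = V_G = 2.9 V.
Assume saturation: I_D = (k_n/2)(V_GS − V_t)² = (0.98/2)×(2.9 − 0.82)² = 0.49×2.08² = 2.12 mA.
V_DS = V_DD − I_D·R_D = 20 − 2.12×0.68 = 18.6 V.
Saturation requires V_DS ≥ V_GS − V_t = 2.08 V; 18.6 ≥ 2.08 ✓.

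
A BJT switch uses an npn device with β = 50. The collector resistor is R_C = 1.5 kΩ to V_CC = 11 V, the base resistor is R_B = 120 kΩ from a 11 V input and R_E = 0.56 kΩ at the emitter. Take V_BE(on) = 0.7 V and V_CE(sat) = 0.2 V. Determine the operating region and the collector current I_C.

active; I_C ≈ 3.5 mA

Assume active. Base-emitter loop: I_B = (V_BB − V_BE)/(R_B + (β+1)R_E) = (11 − 0.7)/(120 + 51×0.56) = 0.0693 mA.
I_C = β·I_B = 50×0.0693 = 3.47 mA.
V_CE = V_CC − I_C·R_C − I_E·R_E = 11 − 3.47×1.5 − 3.54×0.56 = 3.82 V > V_CE(sat), so the active-region assumption holds.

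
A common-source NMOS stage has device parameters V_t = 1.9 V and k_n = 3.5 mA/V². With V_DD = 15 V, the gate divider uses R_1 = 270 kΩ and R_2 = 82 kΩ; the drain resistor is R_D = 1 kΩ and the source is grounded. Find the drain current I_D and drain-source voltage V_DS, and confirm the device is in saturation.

I_D ≈ 4.4 mA, V_DS ≈ 11 V

V_G = V_DD·R_2/(R_1+R_2) = 15×82/352 = 3.49 V. With the source grounded, V_GS = V_G = 3.49 V.
Assume saturation: I_D = (k_n/2)(V_GS − V_t)² = (3.5/2)×(3.49 − 1.9)² = 1.75×1.59² = 4.45 mA.
V_DS = V_DD − I_D·R_D = 15 − 4.45×1 = 10.6 V.
Saturation requires V_DS ≥ V_GS − V_t = 1.59 V; 10.6 ≥ 1.59 ✓.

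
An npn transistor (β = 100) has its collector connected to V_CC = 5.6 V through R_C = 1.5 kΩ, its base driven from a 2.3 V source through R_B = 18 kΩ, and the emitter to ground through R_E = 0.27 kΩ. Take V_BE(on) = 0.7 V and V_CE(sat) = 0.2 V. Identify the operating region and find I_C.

saturation; I_C ≈ 3 mA

Assume active: I_B = (2.3 − 0.7)/(18 + 101×0.27) = 0.0353 mA, I_C = β·I_B = 3.53 mA.
Then V_CE = 5.6 − 3.53×1.5 − 3.57×0.27 = -0.665 V < 0.2 V — the active assumption fails.
Re-solve with V_CE = 0.2 V. KCL at the emitter: V_E/R_E = (V_BB−0.7−V_E)/R_B + (V_CC−0.2−V_E)/R_C, giving V_E = 0.833 V.
I_C = (V_CC − 0.2 − V_E)/R_C = (5.4 − 0.833)/1.5 = 3.04 mA.
Check: I_B = (1.6 − 0.833)/18 = 0.0426 mA, and β·I_B = 4.26 mA > I_C, confirming saturation.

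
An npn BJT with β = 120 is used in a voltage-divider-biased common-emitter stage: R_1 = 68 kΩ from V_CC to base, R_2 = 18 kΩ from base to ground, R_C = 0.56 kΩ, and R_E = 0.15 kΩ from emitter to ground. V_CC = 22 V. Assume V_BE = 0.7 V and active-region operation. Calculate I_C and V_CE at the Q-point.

Thevenize the base divider: V_Th = V_CC·R_2/(R_1+R_2) = 22×18/86 = 4.6 V, R_Th = R_1‖R_2 = 14.2 kΩ.
Base-emitter loop: V_Th = I_B·R_Th + V_BE + (β+1)I_B·R_E, so I_B = (4.6 − 0.7) / (14.2 + 121×0.15) = 0.121 mA.
I_C = β·I_B = 120×0.121 = 14.5 mA, and I_E = (β+1)I_B = 14.6 mA.
V_CE = V_CC − I_C·R_C − I_E·R_E = 22 − 14.5×0.56 − 14.6×0.15 = 11.7 V.
V_CE = 11.7 V > 0.2 V confirms active-region operation.

I_C ≈ 14 mA, V_CE ≈ 12 V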